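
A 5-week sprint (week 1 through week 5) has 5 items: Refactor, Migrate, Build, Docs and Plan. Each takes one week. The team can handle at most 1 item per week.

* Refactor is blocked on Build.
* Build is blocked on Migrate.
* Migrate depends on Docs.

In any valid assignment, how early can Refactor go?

Precedence pushes Refactor to at least week 4.
Refactor at week 4 is achievable: Build=week 3, Plan=week 5, Refactor=week 4, Migrate=week 2, Docs=week 1.

week 4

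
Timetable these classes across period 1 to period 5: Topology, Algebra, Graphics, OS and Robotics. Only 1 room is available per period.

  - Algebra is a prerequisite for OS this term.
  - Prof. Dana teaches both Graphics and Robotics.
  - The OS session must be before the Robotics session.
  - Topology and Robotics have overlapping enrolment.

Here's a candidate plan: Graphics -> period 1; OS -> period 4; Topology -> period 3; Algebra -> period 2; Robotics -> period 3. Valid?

Prof. Dana teaches both Graphics and Robotics — holds.
The OS session must be before the Robotics session — violated.
Topology and Robotics have overlapping enrolment — violated.
Only 1 room is available per period — violated.
Algebra is a prerequisite for OS this term — holds.

No — it violates: Topology and Robotics have overlapping enrolment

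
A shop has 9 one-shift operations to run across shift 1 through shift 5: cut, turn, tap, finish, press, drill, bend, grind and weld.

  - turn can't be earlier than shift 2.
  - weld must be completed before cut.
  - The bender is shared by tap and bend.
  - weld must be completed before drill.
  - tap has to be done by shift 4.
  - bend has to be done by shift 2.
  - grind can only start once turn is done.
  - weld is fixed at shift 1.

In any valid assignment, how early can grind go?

shift 3

Precedence pushes grind to at least shift 3.
grind at shift 3 is achievable: tap=shift 2, drill=shift 2, finish=shift 1, turn=shift 2, bend=shift 1, weld=shift 1, grind=shift 3, cut=shift 2, press=shift 1.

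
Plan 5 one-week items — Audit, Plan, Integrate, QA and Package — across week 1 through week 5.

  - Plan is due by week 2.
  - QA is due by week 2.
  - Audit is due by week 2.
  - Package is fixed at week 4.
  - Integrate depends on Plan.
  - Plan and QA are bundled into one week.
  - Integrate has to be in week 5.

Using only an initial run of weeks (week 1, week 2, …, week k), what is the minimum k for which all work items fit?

The precedence chain requires at least 2 distinct weeks.
Integrate can't be placed before week 5, so the schedule must run through at least week 5.
5 works (last occupied week: week 5): for example Plan in week 1; Audit in week 1; QA in week 1; Package in week 4; Integrate in week 5.

5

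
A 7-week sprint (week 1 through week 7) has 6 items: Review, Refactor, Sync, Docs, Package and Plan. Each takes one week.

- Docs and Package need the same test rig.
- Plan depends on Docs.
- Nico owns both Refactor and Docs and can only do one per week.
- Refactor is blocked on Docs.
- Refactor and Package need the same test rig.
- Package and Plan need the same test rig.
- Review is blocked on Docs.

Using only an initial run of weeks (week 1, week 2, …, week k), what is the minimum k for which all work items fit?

The precedence chain requires at least 2 distinct weeks.
Could 2 weeks be enough, i.e. nothing placed later than week 2? No: Plan must come after Docs (at week 1 or later) → {week 2}; Docs must come before Plan (at week 2 or earlier) → {week 1}; Package can't share with Plan (week 2) → {week 1}; Package can't share with Docs (week 1) → nothing is left.
So 2 weeks is not enough.
3 works (last occupied week: week 3): for example Docs in week 1, Package in week 3, Refactor in week 2, Plan in week 2, Sync in week 1, Review in week 2.

3 weeks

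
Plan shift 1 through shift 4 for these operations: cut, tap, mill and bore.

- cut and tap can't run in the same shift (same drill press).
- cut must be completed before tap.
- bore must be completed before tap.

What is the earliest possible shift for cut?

Downstream work caps cut at shift 3.
cut at shift 1 is achievable: mill -> shift 1, tap -> shift 2, cut -> shift 1, bore -> shift 1.

shift 1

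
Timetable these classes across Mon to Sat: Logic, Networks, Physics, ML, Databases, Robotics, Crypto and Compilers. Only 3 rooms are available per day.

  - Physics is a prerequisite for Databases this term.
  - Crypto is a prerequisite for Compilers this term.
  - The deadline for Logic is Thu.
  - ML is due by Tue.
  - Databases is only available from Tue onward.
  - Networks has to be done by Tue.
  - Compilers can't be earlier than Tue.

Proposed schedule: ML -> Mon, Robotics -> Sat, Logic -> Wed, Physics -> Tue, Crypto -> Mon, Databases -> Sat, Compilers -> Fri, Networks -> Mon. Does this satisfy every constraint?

Yes

Databases is only available from Tue onward — holds.
Networks has to be done by Tue — holds.
ML is due by Tue — holds.
The deadline for Logic is Thu — holds.
Compilers can't be earlier than Tue — holds.
Crypto is a prerequisite for Compilers this term — holds.
Only 3 rooms are available per day — holds.
Physics is a prerequisite for Databases this term — holds.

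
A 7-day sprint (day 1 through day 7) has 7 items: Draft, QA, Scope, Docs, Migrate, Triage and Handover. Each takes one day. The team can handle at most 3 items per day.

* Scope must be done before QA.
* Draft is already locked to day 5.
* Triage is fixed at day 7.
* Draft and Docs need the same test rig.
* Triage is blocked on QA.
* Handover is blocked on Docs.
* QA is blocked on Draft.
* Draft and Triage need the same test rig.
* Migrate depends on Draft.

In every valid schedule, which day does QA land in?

Draft is fixed at day 5 and must come before QA, so QA is at least day 6.
Triage is fixed at day 7 and must come after QA, so QA is at most day 6.
So QA must be day 6.

day 6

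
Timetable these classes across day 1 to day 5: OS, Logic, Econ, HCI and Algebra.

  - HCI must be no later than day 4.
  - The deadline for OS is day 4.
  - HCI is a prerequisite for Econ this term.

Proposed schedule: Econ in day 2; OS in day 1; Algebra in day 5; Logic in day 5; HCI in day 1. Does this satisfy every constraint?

HCI must be no later than day 4 — holds.
The deadline for OS is day 4 — holds.
HCI is a prerequisite for Econ this term — holds.

Valid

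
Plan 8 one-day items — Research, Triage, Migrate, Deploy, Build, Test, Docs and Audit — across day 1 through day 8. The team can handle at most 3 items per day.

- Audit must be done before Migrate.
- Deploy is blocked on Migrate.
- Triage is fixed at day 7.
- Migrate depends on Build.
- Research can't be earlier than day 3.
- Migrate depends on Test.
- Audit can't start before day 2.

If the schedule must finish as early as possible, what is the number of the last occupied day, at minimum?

The precedence chain requires at least 3 distinct days.
With at most 3 per day and 8 work items, at least 3 days are needed.
Triage can't be placed before day 7, so the schedule must run through at least day 7.
7 works (last occupied day: day 7): for example Test -> day 1; Research -> day 3; Migrate -> day 3; Deploy -> day 4; Build -> day 1; Triage -> day 7; Docs -> day 1; Audit -> day 2.

day 7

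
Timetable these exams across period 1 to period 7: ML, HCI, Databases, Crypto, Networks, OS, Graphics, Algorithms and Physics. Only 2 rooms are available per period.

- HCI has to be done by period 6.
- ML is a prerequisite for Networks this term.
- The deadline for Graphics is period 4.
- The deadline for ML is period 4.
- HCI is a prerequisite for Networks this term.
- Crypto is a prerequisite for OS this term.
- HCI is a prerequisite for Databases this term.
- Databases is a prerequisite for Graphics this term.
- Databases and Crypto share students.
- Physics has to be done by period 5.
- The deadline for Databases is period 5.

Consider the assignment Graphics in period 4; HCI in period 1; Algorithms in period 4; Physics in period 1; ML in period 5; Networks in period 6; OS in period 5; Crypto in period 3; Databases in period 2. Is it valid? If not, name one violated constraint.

Databases and Crypto share students — holds.
ML is a prerequisite for Networks this term — holds.
The deadline for ML is period 4 — violated.
Physics has to be done by period 5 — holds.
HCI is a prerequisite for Networks this term — holds.
Databases is a prerequisite for Graphics this term — holds.
The deadline for Databases is period 5 — holds.
Crypto is a prerequisite for OS this term — holds.
The deadline for Graphics is period 4 — holds.
HCI has to be done by period 6 — holds.
HCI is a prerequisite for Databases this term — holds.
Only 2 rooms are available per period — holds.

No. The deadline for ML is period 4 is not satisfied.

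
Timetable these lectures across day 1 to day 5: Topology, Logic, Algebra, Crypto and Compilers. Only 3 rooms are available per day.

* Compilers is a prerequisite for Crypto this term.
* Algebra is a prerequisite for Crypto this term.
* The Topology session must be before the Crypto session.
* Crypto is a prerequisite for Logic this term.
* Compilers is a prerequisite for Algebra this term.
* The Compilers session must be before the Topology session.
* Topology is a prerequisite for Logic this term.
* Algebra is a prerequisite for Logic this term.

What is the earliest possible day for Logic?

day 4

Precedence pushes Logic to at least day 4.
Logic at day 4 is achievable: Topology=day 2, Algebra=day 2, Compilers=day 1, Logic=day 4, Crypto=day 3.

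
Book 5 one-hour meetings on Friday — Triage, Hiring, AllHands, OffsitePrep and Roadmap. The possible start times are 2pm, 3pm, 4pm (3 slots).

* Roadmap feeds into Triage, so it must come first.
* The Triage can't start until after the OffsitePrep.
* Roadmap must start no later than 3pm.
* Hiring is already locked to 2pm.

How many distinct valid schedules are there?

Splitting on Triage: it can be 3pm (3), 4pm (12). Listing each branch's schedules as (Hiring, AllHands, OffsitePrep, Roadmap):
Triage=3pm: (2pm,2pm,2pm,2pm) (2pm,3pm,2pm,2pm) (2pm,4pm,2pm,2pm) — 3.
Triage=4pm: (2pm,2pm,2pm,2pm) (2pm,2pm,2pm,3pm) (2pm,2pm,3pm,2pm) (2pm,2pm,3pm,3pm) (2pm,3pm,2pm,2pm) (2pm,3pm,2pm,3pm) (2pm,3pm,3pm,2pm) (2pm,3pm,3pm,3pm) (2pm,4pm,2pm,2pm) (2pm,4pm,2pm,3pm) (2pm,4pm,3pm,2pm) (2pm,4pm,3pm,3pm) — 12.
Summing: 3 + 12 = 15.

15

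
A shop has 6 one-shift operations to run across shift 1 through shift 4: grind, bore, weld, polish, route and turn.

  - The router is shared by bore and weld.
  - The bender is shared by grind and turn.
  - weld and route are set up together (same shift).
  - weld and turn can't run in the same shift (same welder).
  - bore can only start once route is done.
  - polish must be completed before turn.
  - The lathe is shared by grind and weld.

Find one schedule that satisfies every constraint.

route in shift 1; turn in shift 2; polish in shift 1; bore in shift 2; weld in shift 1; grind in shift 3

Checking: polish(shift 1) before turn(shift 2); route(shift 1) before bore(shift 2); grind(shift 3) != weld(shift 1); bore(shift 2) != weld(shift 1); grind(shift 3) != turn(shift 2); weld(shift 1) != turn(shift 2); weld = route = shift 1.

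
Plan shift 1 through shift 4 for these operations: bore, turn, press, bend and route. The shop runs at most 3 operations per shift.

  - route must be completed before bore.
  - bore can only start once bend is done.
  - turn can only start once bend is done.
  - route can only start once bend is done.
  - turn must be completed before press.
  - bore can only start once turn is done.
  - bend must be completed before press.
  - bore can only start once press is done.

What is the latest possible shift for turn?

Precedence pushes turn to at least shift 2; downstream work caps turn at shift 2.
turn at shift 2 is achievable: bore=shift 4; route=shift 2; turn=shift 2; press=shift 3; bend=shift 1.

shift 2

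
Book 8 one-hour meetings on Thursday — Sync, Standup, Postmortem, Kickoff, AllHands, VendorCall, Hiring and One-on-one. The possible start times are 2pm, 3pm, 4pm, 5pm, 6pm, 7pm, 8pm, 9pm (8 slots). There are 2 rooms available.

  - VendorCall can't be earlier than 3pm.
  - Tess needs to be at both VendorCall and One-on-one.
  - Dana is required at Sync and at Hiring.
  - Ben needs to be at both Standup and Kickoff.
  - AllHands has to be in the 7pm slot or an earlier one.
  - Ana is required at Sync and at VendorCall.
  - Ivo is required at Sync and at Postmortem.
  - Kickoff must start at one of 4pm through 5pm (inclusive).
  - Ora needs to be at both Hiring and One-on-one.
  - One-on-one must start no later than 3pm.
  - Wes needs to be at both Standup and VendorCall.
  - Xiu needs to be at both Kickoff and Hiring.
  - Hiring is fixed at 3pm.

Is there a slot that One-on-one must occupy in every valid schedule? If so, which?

2pm

One-on-one's window is 2pm–3pm.
Hiring is fixed at 3pm, and One-on-one can't share a slot with Hiring.
So One-on-one must be 2pm.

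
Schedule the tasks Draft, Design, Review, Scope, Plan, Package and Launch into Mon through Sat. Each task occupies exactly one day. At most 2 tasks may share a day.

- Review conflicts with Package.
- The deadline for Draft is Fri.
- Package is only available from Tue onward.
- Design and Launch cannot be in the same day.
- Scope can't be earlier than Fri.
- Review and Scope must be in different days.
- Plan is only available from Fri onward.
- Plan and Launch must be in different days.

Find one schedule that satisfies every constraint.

Launch=Tue; Design=Mon; Package=Tue; Scope=Fri; Plan=Fri; Review=Wed; Draft=Mon

Checking: Review(Wed) != Scope(Fri); Plan(Fri) != Launch(Tue); Design(Mon) != Launch(Tue); Review(Wed) != Package(Tue); Scope=Fri in [Fri,Sat]; Package=Tue in [Tue,Sat]; Draft=Mon in [Mon,Fri]; Plan=Fri in [Fri,Sat]; max 2 per day (cap 2).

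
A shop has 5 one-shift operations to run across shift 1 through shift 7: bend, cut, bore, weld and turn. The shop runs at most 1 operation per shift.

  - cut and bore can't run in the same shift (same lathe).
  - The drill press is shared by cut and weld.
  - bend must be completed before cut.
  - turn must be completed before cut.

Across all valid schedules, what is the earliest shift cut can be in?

shift 3

Precedence pushes cut to at least shift 2.
cut at shift 3 is achievable: bore=shift 4, weld=shift 5, bend=shift 1, turn=shift 2, cut=shift 3.
Nothing earlier works — the conflict and capacity constraints rule out every shift before shift 3.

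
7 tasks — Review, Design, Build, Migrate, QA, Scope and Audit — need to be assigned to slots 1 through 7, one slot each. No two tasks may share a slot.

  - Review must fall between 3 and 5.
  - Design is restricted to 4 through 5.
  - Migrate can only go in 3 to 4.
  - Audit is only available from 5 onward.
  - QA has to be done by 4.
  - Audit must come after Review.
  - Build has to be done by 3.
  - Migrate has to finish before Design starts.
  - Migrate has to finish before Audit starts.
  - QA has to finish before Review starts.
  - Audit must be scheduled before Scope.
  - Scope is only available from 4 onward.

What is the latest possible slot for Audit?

Audit is available from 5; downstream work caps Audit at 6.
Audit at 6 is achievable: Scope -> 7, Design -> 4, Migrate -> 3, Review -> 5, Build -> 1, Audit -> 6, QA -> 2.

6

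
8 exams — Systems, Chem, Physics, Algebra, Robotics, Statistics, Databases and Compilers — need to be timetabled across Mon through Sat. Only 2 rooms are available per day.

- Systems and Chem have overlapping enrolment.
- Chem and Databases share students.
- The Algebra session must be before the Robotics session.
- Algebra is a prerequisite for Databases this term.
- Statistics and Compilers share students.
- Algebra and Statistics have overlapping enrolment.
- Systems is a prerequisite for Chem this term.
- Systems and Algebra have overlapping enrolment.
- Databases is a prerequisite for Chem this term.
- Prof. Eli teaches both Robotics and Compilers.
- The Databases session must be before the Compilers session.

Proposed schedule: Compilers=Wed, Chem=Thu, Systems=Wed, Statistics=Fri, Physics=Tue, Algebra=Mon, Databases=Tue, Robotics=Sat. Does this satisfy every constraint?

Only 2 rooms are available per day — holds.
Prof. Eli teaches both Robotics and Compilers — holds.
Databases is a prerequisite for Chem this term — holds.
Systems and Chem have overlapping enrolment — holds.
The Algebra session must be before the Robotics session — holds.
Statistics and Compilers share students — holds.
Systems and Algebra have overlapping enrolment — holds.
Systems is a prerequisite for Chem this term — holds.
Algebra is a prerequisite for Databases this term — holds.
Chem and Databases share students — holds.
The Databases session must be before the Compilers session — holds.
Algebra and Statistics have overlapping enrolment — holds.

Yes, all constraints hold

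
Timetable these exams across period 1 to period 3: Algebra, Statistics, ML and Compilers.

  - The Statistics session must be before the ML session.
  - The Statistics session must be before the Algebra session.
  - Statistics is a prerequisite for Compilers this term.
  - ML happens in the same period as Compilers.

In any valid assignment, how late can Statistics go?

period 2

Downstream work caps Statistics at period 2.
Statistics at period 2 is achievable: Statistics in period 2; ML in period 3; Algebra in period 3; Compilers in period 3.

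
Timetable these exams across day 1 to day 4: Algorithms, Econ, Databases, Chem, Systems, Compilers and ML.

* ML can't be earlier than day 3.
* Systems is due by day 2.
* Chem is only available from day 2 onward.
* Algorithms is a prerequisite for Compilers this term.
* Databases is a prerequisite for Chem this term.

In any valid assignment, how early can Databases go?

day 1

Downstream work caps Databases at day 3.
Databases at day 1 is achievable: Algorithms=day 1; ML=day 3; Chem=day 2; Econ=day 1; Systems=day 1; Databases=day 1; Compilers=day 2.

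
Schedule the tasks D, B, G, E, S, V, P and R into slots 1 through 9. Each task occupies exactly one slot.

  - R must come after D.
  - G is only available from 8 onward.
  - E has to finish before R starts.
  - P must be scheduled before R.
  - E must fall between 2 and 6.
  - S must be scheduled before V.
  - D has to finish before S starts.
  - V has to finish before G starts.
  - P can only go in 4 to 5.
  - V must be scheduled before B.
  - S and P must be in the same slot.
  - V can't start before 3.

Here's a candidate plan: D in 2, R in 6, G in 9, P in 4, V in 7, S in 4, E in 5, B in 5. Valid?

S must be scheduled before V — holds.
D has to finish before S starts — holds.
V can't start before 3 — holds.
V must be scheduled before B — violated.
V has to finish before G starts — holds.
P must be scheduled before R — holds.
P can only go in 4 to 5 — holds.
E has to finish before R starts — holds.
G is only available from 8 onward — holds.
E must fall between 2 and 6 — holds.
S and P must be in the same slot — holds.
R must come after D — holds.

Invalid. V must be scheduled before B.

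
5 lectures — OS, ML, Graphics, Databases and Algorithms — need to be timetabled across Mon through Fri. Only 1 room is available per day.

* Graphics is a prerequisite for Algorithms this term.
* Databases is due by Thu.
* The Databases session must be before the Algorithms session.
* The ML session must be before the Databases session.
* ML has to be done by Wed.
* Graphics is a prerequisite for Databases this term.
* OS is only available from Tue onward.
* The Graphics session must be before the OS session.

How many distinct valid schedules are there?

Splitting on OS: it can be Tue (1), Wed (2), Thu (2), Fri (2). Listing each branch's schedules as (ML, Graphics, Databases, Algorithms):
OS=Tue: (Wed,Mon,Thu,Fri) — 1.
OS=Wed: (Mon,Tue,Thu,Fri) (Tue,Mon,Thu,Fri) — 2.
OS=Thu: (Mon,Tue,Wed,Fri) (Tue,Mon,Wed,Fri) — 2.
OS=Fri: (Mon,Tue,Wed,Thu) (Tue,Mon,Wed,Thu) — 2.
Summing: 1 + 2 + 2 + 2 = 7.

7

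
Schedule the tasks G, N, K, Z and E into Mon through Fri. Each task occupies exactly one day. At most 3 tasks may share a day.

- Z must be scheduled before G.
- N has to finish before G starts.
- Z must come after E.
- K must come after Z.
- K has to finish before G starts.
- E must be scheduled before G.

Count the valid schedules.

Splitting on G: it can be Thu (3), Fri (16). Listing each branch's schedules as (N, K, Z, E):
G=Thu: (Mon,Wed,Tue,Mon) (Tue,Wed,Tue,Mon) (Wed,Wed,Tue,Mon) — 3.
G=Fri: (Mon,Wed,Tue,Mon) (Mon,Thu,Tue,Mon) (Mon,Thu,Wed,Mon) (Mon,Thu,Wed,Tue) (Tue,Wed,Tue,Mon) (Tue,Thu,Tue,Mon) (Tue,Thu,Wed,Mon) (Tue,Thu,Wed,Tue) (Wed,Wed,Tue,Mon) (Wed,Thu,Tue,Mon) (Wed,Thu,Wed,Mon) (Wed,Thu,Wed,Tue) (Thu,Wed,Tue,Mon) (Thu,Thu,Tue,Mon) (Thu,Thu,Wed,Mon) (Thu,Thu,Wed,Tue) — 16.
Summing: 3 + 16 = 19.

19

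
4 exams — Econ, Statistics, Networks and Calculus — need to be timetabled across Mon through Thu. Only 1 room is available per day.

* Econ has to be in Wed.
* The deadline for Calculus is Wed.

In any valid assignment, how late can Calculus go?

Calculus's own window allows nothing later than Wed.
Calculus at Tue is achievable: Calculus -> Tue; Statistics -> Mon; Econ -> Wed; Networks -> Thu.
Nothing later works — the capacity limit rule out every day after Tue.

Tue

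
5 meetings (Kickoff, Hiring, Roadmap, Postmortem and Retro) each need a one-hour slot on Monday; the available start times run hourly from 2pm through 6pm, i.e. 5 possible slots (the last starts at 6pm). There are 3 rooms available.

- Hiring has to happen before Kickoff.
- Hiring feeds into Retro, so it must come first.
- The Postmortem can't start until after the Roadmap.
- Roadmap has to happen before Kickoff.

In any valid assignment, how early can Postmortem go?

Precedence pushes Postmortem to at least 3pm.
Postmortem at 3pm is achievable: Hiring in 2pm, Kickoff in 3pm, Postmortem in 3pm, Retro in 3pm, Roadmap in 2pm.

3pm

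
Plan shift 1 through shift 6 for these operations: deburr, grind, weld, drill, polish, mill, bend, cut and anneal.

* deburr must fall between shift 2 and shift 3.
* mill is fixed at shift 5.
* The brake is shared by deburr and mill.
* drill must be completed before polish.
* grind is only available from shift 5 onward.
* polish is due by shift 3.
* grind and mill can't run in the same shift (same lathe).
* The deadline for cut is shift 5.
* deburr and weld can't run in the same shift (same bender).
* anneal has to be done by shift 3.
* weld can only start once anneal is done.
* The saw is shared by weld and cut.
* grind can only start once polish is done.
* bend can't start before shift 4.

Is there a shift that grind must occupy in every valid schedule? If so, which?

shift 6

grind's window is shift 5–shift 6.
mill is fixed at shift 5, and grind can't share a shift with mill.
So grind must be shift 6.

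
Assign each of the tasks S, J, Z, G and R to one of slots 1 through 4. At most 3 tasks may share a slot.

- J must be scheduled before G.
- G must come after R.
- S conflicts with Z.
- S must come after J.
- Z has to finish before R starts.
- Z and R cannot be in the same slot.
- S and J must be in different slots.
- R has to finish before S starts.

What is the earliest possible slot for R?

Precedence pushes R to at least 2; downstream work caps R at 3.
R at 2 is achievable: R in 2, S in 3, G in 3, J in 1, Z in 1.

2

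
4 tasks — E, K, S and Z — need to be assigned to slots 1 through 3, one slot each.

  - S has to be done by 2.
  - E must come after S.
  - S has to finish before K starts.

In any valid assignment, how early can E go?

Precedence pushes E to at least 2.
E at 2 is achievable: K -> 2; S -> 1; Z -> 1; E -> 2.

2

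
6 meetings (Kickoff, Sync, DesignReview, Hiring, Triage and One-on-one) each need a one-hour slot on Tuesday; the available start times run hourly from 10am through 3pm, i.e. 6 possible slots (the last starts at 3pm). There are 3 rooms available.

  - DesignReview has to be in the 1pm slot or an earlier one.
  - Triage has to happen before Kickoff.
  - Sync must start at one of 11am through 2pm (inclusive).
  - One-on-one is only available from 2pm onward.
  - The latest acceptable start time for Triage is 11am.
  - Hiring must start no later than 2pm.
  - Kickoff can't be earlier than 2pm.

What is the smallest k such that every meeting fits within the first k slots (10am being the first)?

5 slots

The precedence chain requires at least 2 distinct slots.
With at most 3 per slot and 6 meetings, at least 2 slots are needed.
Kickoff can't be placed before 2pm — that is slot 5 counting from 10am — so the schedule must run through at least 5 slots.
5 works (last occupied slot: 2pm): for example One-on-one=2pm; Kickoff=2pm; Sync=11am; Triage=10am; DesignReview=10am; Hiring=10am.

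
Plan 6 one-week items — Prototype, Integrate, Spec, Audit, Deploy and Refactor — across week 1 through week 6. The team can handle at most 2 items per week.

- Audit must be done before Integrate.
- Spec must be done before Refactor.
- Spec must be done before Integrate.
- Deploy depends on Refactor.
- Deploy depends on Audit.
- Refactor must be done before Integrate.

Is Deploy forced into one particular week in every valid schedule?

Deploy can be week 3 (e.g. Refactor -> week 2, Spec -> week 1, Audit -> week 1, Integrate -> week 3, Deploy -> week 3, Prototype -> week 2) or week 4 (e.g. Audit -> week 1, Prototype -> week 2, Refactor -> week 2, Spec -> week 1, Deploy -> week 4, Integrate -> week 3).

No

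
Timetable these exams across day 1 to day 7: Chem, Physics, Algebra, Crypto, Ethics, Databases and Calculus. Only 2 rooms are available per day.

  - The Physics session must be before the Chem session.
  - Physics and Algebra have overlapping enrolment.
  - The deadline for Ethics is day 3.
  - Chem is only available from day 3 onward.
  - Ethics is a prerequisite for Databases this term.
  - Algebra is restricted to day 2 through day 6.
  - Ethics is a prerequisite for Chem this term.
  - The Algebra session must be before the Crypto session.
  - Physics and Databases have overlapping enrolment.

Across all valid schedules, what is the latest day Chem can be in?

Chem is available from day 3.
Chem at day 7 is achievable: Algebra=day 2, Ethics=day 1, Chem=day 7, Crypto=day 3, Physics=day 1, Databases=day 2, Calculus=day 3.

day 7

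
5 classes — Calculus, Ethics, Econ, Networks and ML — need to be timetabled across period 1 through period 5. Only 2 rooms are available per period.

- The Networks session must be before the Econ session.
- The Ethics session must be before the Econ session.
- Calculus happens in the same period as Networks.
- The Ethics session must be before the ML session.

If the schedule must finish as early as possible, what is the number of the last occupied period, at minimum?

The precedence chain requires at least 2 distinct periods.
With at most 2 per period and 5 classes, at least 3 periods are needed.
3 works (last occupied period: period 3): for example Ethics -> period 1; Econ -> period 3; ML -> period 3; Calculus -> period 2; Networks -> period 2.

3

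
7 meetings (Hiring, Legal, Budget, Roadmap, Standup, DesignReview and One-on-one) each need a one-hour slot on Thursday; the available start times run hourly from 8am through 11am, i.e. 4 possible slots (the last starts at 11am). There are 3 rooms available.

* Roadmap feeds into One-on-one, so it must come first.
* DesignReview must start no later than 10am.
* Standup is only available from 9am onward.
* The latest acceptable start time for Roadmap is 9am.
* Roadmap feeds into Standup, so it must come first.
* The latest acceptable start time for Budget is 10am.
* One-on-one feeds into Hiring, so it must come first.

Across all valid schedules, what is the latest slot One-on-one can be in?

Precedence pushes One-on-one to at least 9am; downstream work caps One-on-one at 10am.
One-on-one at 10am is achievable: One-on-one -> 10am; Budget -> 8am; Hiring -> 11am; Roadmap -> 8am; Legal -> 9am; Standup -> 9am; DesignReview -> 8am.

10am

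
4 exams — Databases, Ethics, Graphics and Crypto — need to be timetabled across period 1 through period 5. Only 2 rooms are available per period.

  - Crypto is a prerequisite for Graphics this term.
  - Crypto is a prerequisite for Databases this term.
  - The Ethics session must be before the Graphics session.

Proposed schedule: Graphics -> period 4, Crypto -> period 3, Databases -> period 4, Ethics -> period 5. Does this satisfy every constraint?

Invalid. The Ethics session must be before the Graphics session.

Crypto is a prerequisite for Graphics this term — holds.
Crypto is a prerequisite for Databases this term — holds.
Only 2 rooms are available per period — holds.
The Ethics session must be before the Graphics session — violated.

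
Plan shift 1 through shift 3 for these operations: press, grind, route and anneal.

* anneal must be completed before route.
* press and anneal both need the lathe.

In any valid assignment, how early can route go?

shift 2

Precedence pushes route to at least shift 2.
route at shift 2 is achievable: anneal=shift 1; route=shift 2; grind=shift 1; press=shift 2.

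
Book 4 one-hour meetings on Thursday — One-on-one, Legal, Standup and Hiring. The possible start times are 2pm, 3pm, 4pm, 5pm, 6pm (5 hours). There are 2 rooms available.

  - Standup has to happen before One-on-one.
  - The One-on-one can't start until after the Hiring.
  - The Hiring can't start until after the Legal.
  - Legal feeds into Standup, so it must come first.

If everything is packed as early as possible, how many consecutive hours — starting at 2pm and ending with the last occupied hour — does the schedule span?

3

The precedence chain requires at least 3 distinct hours.
With at most 2 per hour and 4 meetings, at least 2 hours are needed.
3 works (last occupied hour: 4pm): for example Hiring -> 3pm; One-on-one -> 4pm; Legal -> 2pm; Standup -> 3pm.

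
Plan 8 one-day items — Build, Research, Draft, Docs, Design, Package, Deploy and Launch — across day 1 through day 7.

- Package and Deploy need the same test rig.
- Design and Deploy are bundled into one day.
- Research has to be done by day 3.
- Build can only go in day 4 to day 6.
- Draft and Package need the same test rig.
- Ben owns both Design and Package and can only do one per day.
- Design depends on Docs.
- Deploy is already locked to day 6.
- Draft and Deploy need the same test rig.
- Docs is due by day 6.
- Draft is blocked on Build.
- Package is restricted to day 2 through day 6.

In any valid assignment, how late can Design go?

Design must be in the same day as Deploy, which can't be before day 6, so Design is at least day 6; Design must be in the same day as Deploy, which can't be after day 6, so Design is at most day 6.
Design at day 6 is achievable: Design=day 6; Launch=day 1; Build=day 4; Package=day 2; Research=day 1; Docs=day 1; Deploy=day 6; Draft=day 5.

day 6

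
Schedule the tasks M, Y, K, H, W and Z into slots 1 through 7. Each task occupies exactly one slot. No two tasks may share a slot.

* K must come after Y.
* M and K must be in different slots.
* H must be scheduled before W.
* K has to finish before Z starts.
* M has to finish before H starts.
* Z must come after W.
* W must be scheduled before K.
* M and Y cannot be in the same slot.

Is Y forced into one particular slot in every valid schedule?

No

Y can be 1 (e.g. H in 3, W in 4, Y in 1, K in 5, Z in 6, M in 2) or 2 (e.g. Y in 2; H in 3; W in 4; Z in 6; K in 5; M in 1).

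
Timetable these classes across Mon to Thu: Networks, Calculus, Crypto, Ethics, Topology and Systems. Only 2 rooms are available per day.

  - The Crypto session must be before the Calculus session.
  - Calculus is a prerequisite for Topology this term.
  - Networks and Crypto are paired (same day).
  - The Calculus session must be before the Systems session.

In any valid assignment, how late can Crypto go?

Tue

Downstream work caps Crypto at Tue.
Crypto at Tue is achievable: Topology in Thu; Networks in Tue; Ethics in Mon; Crypto in Tue; Systems in Thu; Calculus in Wed.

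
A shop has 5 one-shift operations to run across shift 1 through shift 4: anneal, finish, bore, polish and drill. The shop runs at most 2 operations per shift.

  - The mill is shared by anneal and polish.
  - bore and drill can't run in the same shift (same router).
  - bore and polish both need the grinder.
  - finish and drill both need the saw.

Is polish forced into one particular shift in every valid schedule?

No

polish can be shift 1 (e.g. anneal in shift 2, finish in shift 1, polish in shift 1, bore in shift 2, drill in shift 3) or shift 2 (e.g. drill in shift 2; anneal in shift 1; bore in shift 3; finish in shift 1; polish in shift 2).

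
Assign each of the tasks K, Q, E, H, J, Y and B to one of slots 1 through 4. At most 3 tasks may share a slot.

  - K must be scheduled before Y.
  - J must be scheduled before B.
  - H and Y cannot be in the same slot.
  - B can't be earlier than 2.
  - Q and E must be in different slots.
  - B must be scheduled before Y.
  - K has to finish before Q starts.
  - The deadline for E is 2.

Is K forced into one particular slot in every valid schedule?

K can be 1 (e.g. Y -> 3; E -> 1; B -> 2; J -> 1; H -> 2; Q -> 2; K -> 1) or 2 (e.g. E=1, H=1, J=1, B=2, K=2, Y=3, Q=3).

No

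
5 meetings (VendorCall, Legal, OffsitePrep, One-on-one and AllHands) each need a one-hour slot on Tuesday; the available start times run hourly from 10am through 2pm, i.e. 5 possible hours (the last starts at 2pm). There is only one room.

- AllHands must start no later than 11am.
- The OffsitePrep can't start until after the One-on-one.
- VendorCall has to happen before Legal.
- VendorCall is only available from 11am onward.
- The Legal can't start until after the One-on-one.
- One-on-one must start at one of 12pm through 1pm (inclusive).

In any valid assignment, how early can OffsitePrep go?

Precedence pushes OffsitePrep to at least 1pm.
OffsitePrep at 1pm is achievable: AllHands=10am; One-on-one=12pm; Legal=2pm; OffsitePrep=1pm; VendorCall=11am.

1pm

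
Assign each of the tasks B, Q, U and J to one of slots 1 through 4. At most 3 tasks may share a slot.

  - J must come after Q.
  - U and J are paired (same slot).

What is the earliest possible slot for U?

U must be in the same slot as J, which can't be before 2, so U is at least 2.
U at 2 is achievable: B in 1; J in 2; U in 2; Q in 1.

2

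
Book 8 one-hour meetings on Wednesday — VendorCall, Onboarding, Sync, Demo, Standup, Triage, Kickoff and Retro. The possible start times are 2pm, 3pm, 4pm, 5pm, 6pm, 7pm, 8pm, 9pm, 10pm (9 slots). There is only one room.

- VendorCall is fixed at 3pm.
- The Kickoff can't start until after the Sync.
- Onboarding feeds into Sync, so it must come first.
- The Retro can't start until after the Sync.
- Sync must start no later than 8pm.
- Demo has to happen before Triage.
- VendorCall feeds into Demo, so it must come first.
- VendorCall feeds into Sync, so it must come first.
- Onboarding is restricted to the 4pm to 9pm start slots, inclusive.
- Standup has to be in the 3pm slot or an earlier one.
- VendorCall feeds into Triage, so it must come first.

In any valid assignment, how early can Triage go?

Precedence pushes Triage to at least 5pm.
Triage at 5pm is achievable: Retro in 9pm, Kickoff in 8pm, Sync in 7pm, Onboarding in 6pm, VendorCall in 3pm, Triage in 5pm, Standup in 2pm, Demo in 4pm.

5pm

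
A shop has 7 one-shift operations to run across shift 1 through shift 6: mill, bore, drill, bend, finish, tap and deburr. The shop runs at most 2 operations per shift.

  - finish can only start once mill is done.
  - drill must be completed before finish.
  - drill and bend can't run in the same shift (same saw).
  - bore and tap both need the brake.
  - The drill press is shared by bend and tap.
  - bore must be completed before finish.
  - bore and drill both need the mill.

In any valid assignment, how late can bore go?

Downstream work caps bore at shift 5.
bore at shift 5 is achievable: bend -> shift 2; tap -> shift 3; mill -> shift 1; bore -> shift 5; drill -> shift 1; finish -> shift 6; deburr -> shift 2.

shift 5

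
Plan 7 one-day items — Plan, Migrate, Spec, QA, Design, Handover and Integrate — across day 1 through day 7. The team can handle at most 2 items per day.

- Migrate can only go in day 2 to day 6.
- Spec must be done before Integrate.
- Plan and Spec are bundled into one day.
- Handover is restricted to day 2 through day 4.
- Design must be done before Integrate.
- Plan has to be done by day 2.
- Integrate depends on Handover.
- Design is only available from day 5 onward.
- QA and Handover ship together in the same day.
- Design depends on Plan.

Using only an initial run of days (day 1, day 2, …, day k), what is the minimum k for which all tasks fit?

The precedence chain requires at least 3 distinct days.
With at most 2 per day and 7 tasks, at least 4 days are needed.
Propagating the time windows through the other constraints, Integrate can't land before day 6, so the schedule must run through at least day 6.
6 works (last occupied day: day 6): for example Design -> day 5; Spec -> day 1; Integrate -> day 6; Plan -> day 1; Handover -> day 2; Migrate -> day 3; QA -> day 2.

6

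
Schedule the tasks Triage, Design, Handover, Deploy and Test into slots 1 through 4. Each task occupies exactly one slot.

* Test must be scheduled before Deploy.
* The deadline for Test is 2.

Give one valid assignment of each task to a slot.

Triage -> 1; Test -> 1; Deploy -> 2; Handover -> 1; Design -> 1

Checking: Test(1) before Deploy(2); Test=1 in [1,2].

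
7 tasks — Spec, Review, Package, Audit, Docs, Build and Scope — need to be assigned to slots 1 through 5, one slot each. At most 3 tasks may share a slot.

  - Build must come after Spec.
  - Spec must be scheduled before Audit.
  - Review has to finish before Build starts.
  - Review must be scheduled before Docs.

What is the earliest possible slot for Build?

2

Precedence pushes Build to at least 2.
Build at 2 is achievable: Review=1; Package=1; Audit=2; Spec=1; Docs=2; Scope=3; Build=2.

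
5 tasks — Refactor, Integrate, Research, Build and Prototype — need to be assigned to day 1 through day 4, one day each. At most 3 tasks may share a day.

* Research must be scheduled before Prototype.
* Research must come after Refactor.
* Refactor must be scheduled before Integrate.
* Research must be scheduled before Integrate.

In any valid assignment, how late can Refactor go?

day 2

Downstream work caps Refactor at day 2.
Refactor at day 2 is achievable: Research -> day 3; Refactor -> day 2; Integrate -> day 4; Build -> day 1; Prototype -> day 4.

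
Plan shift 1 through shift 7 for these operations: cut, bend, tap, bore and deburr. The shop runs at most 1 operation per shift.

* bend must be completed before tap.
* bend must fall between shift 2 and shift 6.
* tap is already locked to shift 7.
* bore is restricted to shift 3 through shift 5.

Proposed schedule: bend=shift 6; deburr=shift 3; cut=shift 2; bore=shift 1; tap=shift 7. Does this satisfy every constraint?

No — it violates: bore is restricted to shift 3 through shift 5

tap is already locked to shift 7 — holds.
bend must fall between shift 2 and shift 6 — holds.
bend must be completed before tap — holds.
The shop runs at most 1 operation per shift — holds.
bore is restricted to shift 3 through shift 5 — violated.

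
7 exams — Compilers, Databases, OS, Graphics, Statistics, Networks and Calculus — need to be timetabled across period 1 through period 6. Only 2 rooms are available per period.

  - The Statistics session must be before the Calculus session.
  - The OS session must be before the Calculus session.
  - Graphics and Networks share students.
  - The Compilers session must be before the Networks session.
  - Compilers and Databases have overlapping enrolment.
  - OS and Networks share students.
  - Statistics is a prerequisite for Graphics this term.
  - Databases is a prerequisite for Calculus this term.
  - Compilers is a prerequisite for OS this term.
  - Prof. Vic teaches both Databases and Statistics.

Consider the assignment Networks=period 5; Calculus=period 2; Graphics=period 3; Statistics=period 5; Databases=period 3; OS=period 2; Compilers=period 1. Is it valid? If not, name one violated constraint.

No. The Statistics session must be before the Calculus session is not satisfied.

Graphics and Networks share students — holds.
Compilers is a prerequisite for OS this term — holds.
Compilers and Databases have overlapping enrolment — holds.
Databases is a prerequisite for Calculus this term — violated.
The Compilers session must be before the Networks session — holds.
Only 2 rooms are available per period — holds.
Prof. Vic teaches both Databases and Statistics — holds.
OS and Networks share students — holds.
The OS session must be before the Calculus session — violated.
Statistics is a prerequisite for Graphics this term — violated.
The Statistics session must be before the Calculus session — violated.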